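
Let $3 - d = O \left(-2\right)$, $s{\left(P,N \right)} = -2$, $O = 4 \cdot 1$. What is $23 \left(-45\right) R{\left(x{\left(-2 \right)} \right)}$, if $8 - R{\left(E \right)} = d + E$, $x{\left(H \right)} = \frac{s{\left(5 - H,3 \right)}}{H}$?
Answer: $4140$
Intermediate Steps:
$O = 4$
$d = 11$ ($d = 3 - 4 \left(-2\right) = 3 - -8 = 3 + 8 = 11$)
$x{\left(H \right)} = - \frac{2}{H}$
$R{\left(E \right)} = -3 - E$ ($R{\left(E \right)} = 8 - \left(11 + E\right) = -3 - E$)
$23 \left(-45\right) R{\left(x{\left(-2 \right)} \right)} = 23 \left(-45\right) \left(-3 - - \frac{2}{-2}\right) = - 1035 \left(-3 - \left(-2\right) \left(- \frac{1}{2}\right)\right) = - 1035 \left(-3 - 1\right) = \left(-1035\right) \left(-4\right) = 4140$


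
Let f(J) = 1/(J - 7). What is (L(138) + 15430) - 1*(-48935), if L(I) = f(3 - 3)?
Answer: 450554/7 ≈ 64365.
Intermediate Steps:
f(J) = 1/(-7 + J)
L(I) = -1/7 (L(I) = 1/(-7 + (3 - 3)) = 1/(-7 + 0) = 1/(-7) = -1/7)
(L(138) + 15430) - 1*(-48935) = (-1/7 + 15430) - 1*(-48935) = 108009/7 + 48935 = 450554/7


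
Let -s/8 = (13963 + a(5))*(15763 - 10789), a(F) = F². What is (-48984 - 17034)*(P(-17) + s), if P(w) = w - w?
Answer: 36746311724928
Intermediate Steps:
P(w) = 0
s = -556610496 (s = -8*(13963 + 5²)*(15763 - 10789) = -8*(13963 + 25)*4974 = -111904*4974 = -8*69576312 = -556610496)
(-48984 - 17034)*(P(-17) + s) = (-48984 - 17034)*(0 - 556610496) = -66018*(-556610496) = 36746311724928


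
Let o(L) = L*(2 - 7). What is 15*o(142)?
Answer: -10650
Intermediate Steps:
o(L) = -5*L (o(L) = L*(-5) = -5*L)
15*o(142) = 15*(-5*142) = 15*(-710) = -10650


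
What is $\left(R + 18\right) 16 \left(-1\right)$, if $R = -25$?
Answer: $112$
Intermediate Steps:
$\left(R + 18\right) 16 \left(-1\right) = \left(-25 + 18\right) 16 \left(-1\right) = \left(-7\right) \left(-16\right) = 112$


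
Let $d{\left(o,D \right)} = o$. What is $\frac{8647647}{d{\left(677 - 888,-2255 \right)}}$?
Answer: $- \frac{8647647}{211} \approx -40984.0$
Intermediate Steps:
$\frac{8647647}{d{\left(677 - 888,-2255 \right)}} = \frac{8647647}{677 - 888} = \frac{8647647}{-211} = 8647647 \left(- \frac{1}{211}\right) = - \frac{8647647}{211}$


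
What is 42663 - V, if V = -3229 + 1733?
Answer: 44159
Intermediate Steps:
V = -1496
42663 - V = 42663 - 1*(-1496) = 42663 + 1496 = 44159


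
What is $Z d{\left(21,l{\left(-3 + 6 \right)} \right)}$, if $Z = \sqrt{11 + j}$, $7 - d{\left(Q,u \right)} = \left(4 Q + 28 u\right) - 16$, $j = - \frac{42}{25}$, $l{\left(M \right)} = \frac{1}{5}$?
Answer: $- \frac{333 \sqrt{233}}{25} \approx -203.32$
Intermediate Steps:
$l{\left(M \right)} = \frac{1}{5}$
$j = - \frac{42}{25}$ ($j = \left(-42\right) \frac{1}{25} = - \frac{42}{25} \approx -1.68$)
$d{\left(Q,u \right)} = 23 - 28 u - 4 Q$ ($d{\left(Q,u \right)} = 7 - \left(\left(4 Q + 28 u\right) - 16\right) = 7 - \left(-16 + 4 Q + 28 u\right) = 23 - 28 u - 4 Q$)
$Z = \frac{\sqrt{233}}{5}$ ($Z = \sqrt{11 - \frac{42}{25}} = \sqrt{\frac{233}{25}} = \frac{\sqrt{233}}{5} \approx 3.0529$)
$Z d{\left(21,l{\left(-3 + 6 \right)} \right)} = \frac{\sqrt{233}}{5} \left(23 - \frac{28}{5} - 84\right) = \frac{\sqrt{233}}{5} \left(- \frac{333}{5}\right) = - \frac{333 \sqrt{233}}{25}$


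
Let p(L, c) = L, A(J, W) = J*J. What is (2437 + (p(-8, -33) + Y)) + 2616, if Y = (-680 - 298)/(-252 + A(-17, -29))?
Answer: 185687/37 ≈ 5018.6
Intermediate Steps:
A(J, W) = J**2
Y = -978/37 (Y = (-680 - 298)/(-252 + (-17)**2) = -978/(-252 + 289) = -978/37 ≈ -26.432)
(2437 + (p(-8, -33) + Y)) + 2616 = (2437 + (-8 - 978/37)) + 2616 = (2437 - 1274/37) + 2616 = 88895/37 + 2616 = 185687/37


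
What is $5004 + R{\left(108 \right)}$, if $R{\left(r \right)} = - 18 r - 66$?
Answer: $2994$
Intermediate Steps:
$R{\left(r \right)} = -66 - 18 r$
$5004 + R{\left(108 \right)} = 5004 - 2010 = 2994$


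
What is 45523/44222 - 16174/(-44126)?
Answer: 1361997263/975669986 ≈ 1.3960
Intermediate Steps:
45523/44222 - 16174/(-44126) = 45523*(1/44222) - 16174*(-1/44126) = 45523/44222 + 8087/22063 = 1361997263/975669986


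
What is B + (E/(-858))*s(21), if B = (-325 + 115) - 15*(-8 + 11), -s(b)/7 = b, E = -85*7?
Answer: -102085/286 ≈ -356.94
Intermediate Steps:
E = -595
s(b) = -7*b
B = -255 (B = -210 - 15*3 = -210 - 1*45 = -210 - 45 = -255)
B + (E/(-858))*s(21) = -255 + (-595/(-858))*(-7*21) = -255 - 595*(-1/858)*(-147) = -255 + (595/858)*(-147) = -255 - 29155/286 = -102085/286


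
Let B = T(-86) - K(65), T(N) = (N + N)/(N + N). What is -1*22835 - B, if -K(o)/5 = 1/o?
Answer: -296869/13 ≈ -22836.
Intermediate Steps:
K(o) = -5/o
T(N) = 1 (T(N) = (2*N)/((2*N)) = (2*N)*(1/(2*N)) = 1)
B = 14/13 (B = 1 - (-5)/65 = 1 - 1*(-1/13) = 1 + 1/13 = 14/13 ≈ 1.0769)
-1*22835 - B = -1*22835 - 1*14/13 = -22835 - 14/13 = -296869/13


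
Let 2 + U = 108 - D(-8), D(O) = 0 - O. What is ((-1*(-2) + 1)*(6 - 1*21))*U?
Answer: -4410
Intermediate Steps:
D(O) = -O
U = 98 (U = -2 + (108 - (-1)*(-8)) = -2 + (108 - 1*8) = -2 + (108 - 8) = -2 + 100 = 98)
((-1*(-2) + 1)*(6 - 1*21))*U = ((-1*(-2) + 1)*(6 - 1*21))*98 = ((2 + 1)*(6 - 21))*98 = (3*(-15))*98 = -45*98 = -4410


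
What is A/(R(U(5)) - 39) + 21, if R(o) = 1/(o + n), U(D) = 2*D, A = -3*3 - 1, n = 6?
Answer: 13243/623 ≈ 21.257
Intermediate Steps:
A = -10 (A = -9 - 1 = -10)
R(o) = 1/(6 + o) (R(o) = 1/(o + 6) = 1/(6 + o))
A/(R(U(5)) - 39) + 21 = -10/(1/(6 + 2*5) - 39) + 21 = -10/(1/(6 + 10) - 39) + 21 = -10/(1/16 - 39) + 21 = -10/(-623/16) + 21 = -16/623*(-10) + 21 = 160/623 + 21 = 13243/623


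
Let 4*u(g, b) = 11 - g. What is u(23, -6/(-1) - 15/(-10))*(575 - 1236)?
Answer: 1983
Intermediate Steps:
u(g, b) = 11/4 - g/4 (u(g, b) = (11 - g)/4 = 11/4 - g/4)
u(23, -6/(-1) - 15/(-10))*(575 - 1236) = (11/4 - ¼*23)*(575 - 1236) = (11/4 - 23/4)*(-661) = -3*(-661) = 1983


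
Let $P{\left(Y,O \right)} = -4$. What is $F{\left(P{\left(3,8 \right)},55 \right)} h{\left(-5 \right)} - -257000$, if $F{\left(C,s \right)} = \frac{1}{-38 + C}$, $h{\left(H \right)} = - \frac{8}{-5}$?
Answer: $\frac{26984996}{105} \approx 2.57 \cdot 10^{5}$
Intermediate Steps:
$h{\left(H \right)} = \frac{8}{5}$ ($h{\left(H \right)} = \left(-8\right) \left(- \frac{1}{5}\right) = \frac{8}{5}$)
$F{\left(P{\left(3,8 \right)},55 \right)} h{\left(-5 \right)} - -257000 = \frac{1}{-38 - 4} \cdot \frac{8}{5} - -257000 = \frac{1}{-42} \cdot \frac{8}{5} + 257000 = \left(- \frac{1}{42}\right) \frac{8}{5} + 257000 = - \frac{4}{105} + 257000 = \frac{26984996}{105}$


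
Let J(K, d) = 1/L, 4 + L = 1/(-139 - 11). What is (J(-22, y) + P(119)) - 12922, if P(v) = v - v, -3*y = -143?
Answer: -7766272/601 ≈ -12922.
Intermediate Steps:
y = 143/3 (y = -1/3*(-143) = 143/3 ≈ 47.667)
P(v) = 0
L = -601/150 (L = -4 + 1/(-139 - 11) = -4 + 1/(-150) = -4 - 1/150 = -601/150 ≈ -4.0067)
J(K, d) = -150/601 (J(K, d) = 1/(-601/150) = -150/601)
(J(-22, y) + P(119)) - 12922 = (-150/601 + 0) - 12922 = -150/601 - 12922 = -7766272/601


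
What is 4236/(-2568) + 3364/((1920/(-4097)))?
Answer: -368761459/51360 ≈ -7179.9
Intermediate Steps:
4236/(-2568) + 3364/((1920/(-4097))) = 4236*(-1/2568) + 3364/((1920*(-1/4097))) = -353/214 + 3364/(-1920/4097) = -353/214 + 3364*(-4097/1920) = -353/214 - 3445577/480 = -368761459/51360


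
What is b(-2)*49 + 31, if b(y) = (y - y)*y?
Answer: 31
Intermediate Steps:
b(y) = 0 (b(y) = 0*y = 0)
b(-2)*49 + 31 = 0*49 + 31 = 0 + 31 = 31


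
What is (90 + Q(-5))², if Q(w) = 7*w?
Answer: 3025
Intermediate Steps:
(90 + Q(-5))² = (90 + 7*(-5))² = (90 - 35)² = 55² = 3025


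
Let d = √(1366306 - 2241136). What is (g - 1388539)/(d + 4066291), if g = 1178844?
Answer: -852680891245/16534723371511 + 2306645*I*√7230/16534723371511 ≈ -0.051569 + 1.1862e-5*I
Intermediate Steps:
d = 11*I*√7230 (d = √(-874830) = 11*I*√7230 ≈ 935.32*I)
(g - 1388539)/(d + 4066291) = (1178844 - 1388539)/(11*I*√7230 + 4066291) = -209695/(4066291 + 11*I*√7230)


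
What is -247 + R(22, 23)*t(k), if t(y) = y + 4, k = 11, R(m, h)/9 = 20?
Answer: 2453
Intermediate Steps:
R(m, h) = 180 (R(m, h) = 9*20 = 180)
t(y) = 4 + y
-247 + R(22, 23)*t(k) = -247 + 180*(4 + 11) = -247 + 180*15 = -247 + 2700 = 2453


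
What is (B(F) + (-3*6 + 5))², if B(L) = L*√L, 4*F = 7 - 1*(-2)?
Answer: 5929/64 ≈ 92.641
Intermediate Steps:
F = 9/4 (F = (7 - 1*(-2))/4 = (7 + 2)/4 = (¼)*9 = 9/4 ≈ 2.2500)
B(L) = L^(3/2)
(B(F) + (-3*6 + 5))² = ((9/4)^(3/2) + (-3*6 + 5))² = (27/8 + (-18 + 5))² = (27/8 - 13)² = (-77/8)² = 5929/64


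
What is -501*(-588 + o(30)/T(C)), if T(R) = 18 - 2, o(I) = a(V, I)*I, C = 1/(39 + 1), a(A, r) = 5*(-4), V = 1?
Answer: 626751/2 ≈ 3.1338e+5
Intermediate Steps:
a(A, r) = -20
C = 1/40 ≈ 0.025000
o(I) = -20*I
T(R) = 16
-501*(-588 + o(30)/T(C)) = -501*(-588 - 20*30/16) = -501*(-588 - 600*1/16) = -501*(-588 - 75/2) = -501*(-1251/2) = 626751/2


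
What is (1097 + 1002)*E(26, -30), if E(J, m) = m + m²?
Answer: 1826130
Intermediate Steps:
(1097 + 1002)*E(26, -30) = (1097 + 1002)*(-30*(1 - 30)) = 2099*(-30*(-29)) = 2099*870 = 1826130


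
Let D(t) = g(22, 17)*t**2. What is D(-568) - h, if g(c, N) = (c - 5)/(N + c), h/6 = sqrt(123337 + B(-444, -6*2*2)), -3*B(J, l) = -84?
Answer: 5484608/39 - 6*sqrt(123365) ≈ 1.3852e+5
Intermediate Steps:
B(J, l) = 28 (B(J, l) = -1/3*(-84) = 28)
h = 6*sqrt(123365) (h = 6*sqrt(123337 + 28) = 6*sqrt(123365) ≈ 2107.4)
g(c, N) = (-5 + c)/(N + c)
D(t) = 17*t**2/39 (D(t) = ((-5 + 22)/(17 + 22))*t**2 = (17/39)*t**2 = ((1/39)*17)*t**2 = 17*t**2/39)
D(-568) - h = (17/39)*(-568)**2 - 6*sqrt(123365) = (17/39)*322624 - 6*sqrt(123365) = 5484608/39 - 6*sqrt(123365)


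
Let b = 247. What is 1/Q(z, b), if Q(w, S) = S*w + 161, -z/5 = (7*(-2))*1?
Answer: 1/17451 ≈ 5.7303e-5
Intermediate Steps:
z = 70 (z = -5*7*(-2) = -(-70) = -5*(-14) = 70)
Q(w, S) = 161 + S*w
1/Q(z, b) = 1/(161 + 247*70) = 1/(161 + 17290) = 1/17451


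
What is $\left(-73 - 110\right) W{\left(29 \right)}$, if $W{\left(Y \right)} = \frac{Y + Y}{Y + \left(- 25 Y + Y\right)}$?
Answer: $\frac{366}{23} \approx 15.913$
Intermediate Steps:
$W{\left(Y \right)} = - \frac{2}{23}$ ($W{\left(Y \right)} = \frac{2 Y}{Y - 24 Y} = \frac{2 Y}{\left(-23\right) Y} = 2 Y \left(- \frac{1}{23 Y}\right) = - \frac{2}{23}$)
$\left(-73 - 110\right) W{\left(29 \right)} = \left(-73 - 110\right) \left(- \frac{2}{23}\right) = \left(-183\right) \left(- \frac{2}{23}\right) = \frac{366}{23}$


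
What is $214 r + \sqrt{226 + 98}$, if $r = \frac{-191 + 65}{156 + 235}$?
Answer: $- \frac{19926}{391} \approx -50.962$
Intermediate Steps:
$r = - \frac{126}{391} \approx -0.32225$
$214 r + \sqrt{226 + 98} = 214 \left(- \frac{126}{391}\right) + \sqrt{226 + 98} = - \frac{26964}{391} + \sqrt{324} = - \frac{26964}{391} + 18 = - \frac{19926}{391}$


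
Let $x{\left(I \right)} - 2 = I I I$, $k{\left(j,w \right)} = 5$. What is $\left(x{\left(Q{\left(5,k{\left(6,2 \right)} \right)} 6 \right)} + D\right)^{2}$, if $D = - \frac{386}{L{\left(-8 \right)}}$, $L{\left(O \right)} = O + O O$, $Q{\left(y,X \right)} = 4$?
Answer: $\frac{149718694225}{784} \approx 1.9097 \cdot 10^{8}$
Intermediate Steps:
$x{\left(I \right)} = 2 + I^{3}$ ($x{\left(I \right)} = 2 + I I I = 2 + I^{2} I = 2 + I^{3}$)
$L{\left(O \right)} = O + O^{2}$
$D = - \frac{193}{28}$ ($D = - \frac{386}{\left(-8\right) \left(1 - 8\right)} = - \frac{386}{\left(-8\right) \left(-7\right)} = - \frac{386}{56} = \left(-386\right) \frac{1}{56} = - \frac{193}{28} \approx -6.8929$)
$\left(x{\left(Q{\left(5,k{\left(6,2 \right)} \right)} 6 \right)} + D\right)^{2} = \left(\left(2 + \left(4 \cdot 6\right)^{3}\right) - \frac{193}{28}\right)^{2} = \left(\left(2 + 24^{3}\right) - \frac{193}{28}\right)^{2} = \left(\left(2 + 13824\right) - \frac{193}{28}\right)^{2} = \left(13826 - \frac{193}{28}\right)^{2} = \left(\frac{386935}{28}\right)^{2} = \frac{149718694225}{784}$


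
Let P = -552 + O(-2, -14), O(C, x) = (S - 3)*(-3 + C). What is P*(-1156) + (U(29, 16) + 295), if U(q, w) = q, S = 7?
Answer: 661556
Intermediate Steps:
O(C, x) = -12 + 4*C (O(C, x) = (7 - 3)*(-3 + C) = 4*(-3 + C) = -12 + 4*C)
P = -572 (P = -552 + (-12 + 4*(-2)) = -552 + (-12 - 8) = -552 - 20 = -572)
P*(-1156) + (U(29, 16) + 295) = -572*(-1156) + (29 + 295) = 661232 + 324 = 661556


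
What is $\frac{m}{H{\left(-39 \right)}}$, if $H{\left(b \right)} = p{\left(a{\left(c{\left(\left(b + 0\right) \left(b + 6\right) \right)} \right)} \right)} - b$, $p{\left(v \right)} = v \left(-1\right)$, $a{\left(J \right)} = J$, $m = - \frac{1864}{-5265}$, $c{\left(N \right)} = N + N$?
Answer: $- \frac{1864}{13346775} \approx -0.00013966$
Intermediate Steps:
$c{\left(N \right)} = 2 N$
$m = \frac{1864}{5265}$ ($m = \left(-1864\right) \left(- \frac{1}{5265}\right) = \frac{1864}{5265} \approx 0.35404$)
$p{\left(v \right)} = - v$
$H{\left(b \right)} = - b - 2 b \left(6 + b\right)$ ($H{\left(b \right)} = - 2 \left(b + 0\right) \left(b + 6\right) - b = - 2 b \left(6 + b\right) - b = - b - 2 b \left(6 + b\right)$)
$\frac{m}{H{\left(-39 \right)}} = \frac{1864}{5265 \left(- 39 \left(-13 - -78\right)\right)} = \frac{1864}{5265 \left(- 39 \left(-13 + 78\right)\right)} = \frac{1864}{5265 \left(\left(-39\right) 65\right)} = \frac{1864}{5265 \left(-2535\right)} = \frac{1864}{5265} \left(- \frac{1}{2535}\right) = - \frac{1864}{13346775}$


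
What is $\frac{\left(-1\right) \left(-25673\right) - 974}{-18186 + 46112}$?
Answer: $\frac{24699}{27926} \approx 0.88444$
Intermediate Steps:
$\frac{\left(-1\right) \left(-25673\right) - 974}{-18186 + 46112} = \frac{25673 - 974}{27926} = 24699 \cdot \frac{1}{27926} = \frac{24699}{27926}$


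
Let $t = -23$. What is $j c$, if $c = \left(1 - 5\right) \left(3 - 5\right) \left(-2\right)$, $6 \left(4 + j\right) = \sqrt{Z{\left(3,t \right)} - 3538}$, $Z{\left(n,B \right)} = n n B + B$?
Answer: $64 - \frac{16 i \sqrt{942}}{3} \approx 64.0 - 163.69 i$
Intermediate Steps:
$Z{\left(n,B \right)} = B + B n^{2}$ ($Z{\left(n,B \right)} = n^{2} B + B = B n^{2} + B = B + B n^{2}$)
$j = -4 + \frac{i \sqrt{942}}{3}$ ($j = -4 + \frac{\sqrt{- 23 \left(1 + 3^{2}\right) - 3538}}{6} = -4 + \frac{\sqrt{- 23 \left(1 + 9\right) - 3538}}{6} = -4 + \frac{\sqrt{\left(-23\right) 10 - 3538}}{6} = -4 + \frac{\sqrt{-230 - 3538}}{6} = -4 + \frac{\sqrt{-3768}}{6} = -4 + \frac{2 i \sqrt{942}}{6} = -4 + \frac{i \sqrt{942}}{3} \approx -4.0 + 10.231 i$)
$c = -16$ ($c = - 4 \left(\left(-2\right) \left(-2\right)\right) = \left(-4\right) 4 = -16$)
$j c = \left(-4 + \frac{i \sqrt{942}}{3}\right) \left(-16\right) = 64 - \frac{16 i \sqrt{942}}{3}$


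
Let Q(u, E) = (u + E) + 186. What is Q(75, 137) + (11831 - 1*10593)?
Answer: 1636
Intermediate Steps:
Q(u, E) = 186 + E + u (Q(u, E) = (E + u) + 186 = 186 + E + u)
Q(75, 137) + (11831 - 1*10593) = (186 + 137 + 75) + (11831 - 1*10593) = 398 + (11831 - 10593) = 398 + 1238 = 1636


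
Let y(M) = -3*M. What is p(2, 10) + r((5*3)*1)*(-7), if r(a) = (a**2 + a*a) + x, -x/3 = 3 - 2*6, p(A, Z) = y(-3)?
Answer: -3330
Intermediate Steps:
p(A, Z) = 9 (p(A, Z) = -3*(-3) = 9)
x = 27 (x = -3*(3 - 2*6) = -3*(3 - 12) = -3*(-9) = 27)
r(a) = 27 + 2*a**2 (r(a) = (a**2 + a*a) + 27 = (a**2 + a**2) + 27 = 2*a**2 + 27 = 27 + 2*a**2)
p(2, 10) + r((5*3)*1)*(-7) = 9 + (27 + 2*((5*3)*1)**2)*(-7) = 9 + (27 + 2*(15*1)**2)*(-7) = 9 + (27 + 2*15**2)*(-7) = 9 + (27 + 2*225)*(-7) = 9 + (27 + 450)*(-7) = 9 + 477*(-7) = 9 - 3339 = -3330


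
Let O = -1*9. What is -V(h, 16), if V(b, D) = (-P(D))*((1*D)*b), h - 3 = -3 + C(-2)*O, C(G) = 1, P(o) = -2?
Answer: 288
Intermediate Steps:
O = -9
h = -9 (h = 3 + (-3 + 1*(-9)) = 3 + (-3 - 9) = 3 - 12 = -9)
V(b, D) = 2*D*b (V(b, D) = (-1*(-2))*((1*D)*b) = 2*(D*b) = 2*D*b)
-V(h, 16) = -2*16*(-9) = -1*(-288) = 288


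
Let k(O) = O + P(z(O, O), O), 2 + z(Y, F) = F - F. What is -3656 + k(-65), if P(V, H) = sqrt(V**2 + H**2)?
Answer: -3721 + sqrt(4229) ≈ -3656.0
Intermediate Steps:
z(Y, F) = -2 (z(Y, F) = -2 + (F - F) = -2 + 0 = -2)
P(V, H) = sqrt(H**2 + V**2)
k(O) = O + sqrt(4 + O**2) (k(O) = O + sqrt(O**2 + (-2)**2) = O + sqrt(O**2 + 4) = O + sqrt(4 + O**2))
-3656 + k(-65) = -3656 + (-65 + sqrt(4 + (-65)**2)) = -3656 + (-65 + sqrt(4 + 4225)) = -3656 + (-65 + sqrt(4229)) = -3721 + sqrt(4229)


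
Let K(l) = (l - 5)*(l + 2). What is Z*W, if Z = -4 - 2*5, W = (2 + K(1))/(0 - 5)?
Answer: -28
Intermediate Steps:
K(l) = (-5 + l)*(2 + l)
W = 2 (W = (2 + (-10 + 1**2 - 3*1))/(0 - 5) = (2 + (-10 + 1 - 3))/(-5) = (2 - 12)*(-1/5) = -10*(-1/5) = 2)
Z = -14 (Z = -4 - 10 = -14)
Z*W = -14*2 = -28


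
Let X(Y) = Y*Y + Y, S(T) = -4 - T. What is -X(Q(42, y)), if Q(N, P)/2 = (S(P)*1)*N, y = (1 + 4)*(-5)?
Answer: -3113460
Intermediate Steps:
y = -25 (y = 5*(-5) = -25)
Q(N, P) = 2*N*(-4 - P) (Q(N, P) = 2*(((-4 - P)*1)*N) = 2*((-4 - P)*N) = 2*(N*(-4 - P)) = 2*N*(-4 - P))
X(Y) = Y + Y² (X(Y) = Y² + Y = Y + Y²)
-X(Q(42, y)) = -(-2*42*(4 - 25))*(1 - 2*42*(4 - 25)) = -(-2*42*(-21))*(1 - 2*42*(-21)) = -1764*(1 + 1764) = -1764*1765 = -1*3113460 = -3113460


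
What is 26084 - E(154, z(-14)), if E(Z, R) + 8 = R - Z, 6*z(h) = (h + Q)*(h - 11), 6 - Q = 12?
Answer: 78488/3 ≈ 26163.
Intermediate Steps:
Q = -6 (Q = 6 - 1*12 = 6 - 12 = -6)
z(h) = (-11 + h)*(-6 + h)/6 (z(h) = ((h - 6)*(h - 11))/6 = ((-6 + h)*(-11 + h))/6 = ((-11 + h)*(-6 + h))/6 = (-11 + h)*(-6 + h)/6)
E(Z, R) = -8 + R - Z (E(Z, R) = -8 + (R - Z) = -8 + R - Z)
26084 - E(154, z(-14)) = 26084 - (-8 + (11 - 17/6*(-14) + (⅙)*(-14)²) - 1*154) = 26084 - (-8 + (11 + 119/3 + (⅙)*196) - 154) = 26084 - (-8 + (11 + 119/3 + 98/3) - 154) = 26084 - (-8 + 250/3 - 154) = 26084 - 1*(-236/3) = 26084 + 236/3 = 78488/3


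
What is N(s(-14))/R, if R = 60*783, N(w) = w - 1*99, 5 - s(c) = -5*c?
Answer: -41/11745 ≈ -0.0034908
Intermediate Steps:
s(c) = 5 + 5*c (s(c) = 5 - (-5)*c = 5 + 5*c)
N(w) = -99 + w (N(w) = w - 99 = -99 + w)
R = 46980
N(s(-14))/R = (-99 + (5 + 5*(-14)))/46980 = (-99 + (5 - 70))*(1/46980) = (-99 - 65)*(1/46980) = -164*1/46980 = -41/11745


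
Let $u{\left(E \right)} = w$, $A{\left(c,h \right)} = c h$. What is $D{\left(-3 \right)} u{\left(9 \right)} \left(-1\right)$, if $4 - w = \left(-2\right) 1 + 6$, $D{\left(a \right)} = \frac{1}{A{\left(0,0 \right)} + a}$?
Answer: $0$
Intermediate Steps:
$D{\left(a \right)} = \frac{1}{a}$ ($D{\left(a \right)} = \frac{1}{0 \cdot 0 + a} = \frac{1}{0 + a} = \frac{1}{a}$)
$w = 0$ ($w = 4 - \left(\left(-2\right) 1 + 6\right) = 4 - \left(-2 + 6\right) = 4 - 4 = 0$)
$u{\left(E \right)} = 0$
$D{\left(-3 \right)} u{\left(9 \right)} \left(-1\right) = \frac{1}{-3} \cdot 0 \left(-1\right) = \left(- \frac{1}{3}\right) 0 \left(-1\right) = 0 \left(-1\right) = 0$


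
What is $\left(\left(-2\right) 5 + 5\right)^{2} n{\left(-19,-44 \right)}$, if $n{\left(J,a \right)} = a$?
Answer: $-1100$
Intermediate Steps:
$\left(\left(-2\right) 5 + 5\right)^{2} n{\left(-19,-44 \right)} = \left(\left(-2\right) 5 + 5\right)^{2} \left(-44\right) = \left(-10 + 5\right)^{2} \left(-44\right) = \left(-5\right)^{2} \left(-44\right) = 25 \left(-44\right) = -1100$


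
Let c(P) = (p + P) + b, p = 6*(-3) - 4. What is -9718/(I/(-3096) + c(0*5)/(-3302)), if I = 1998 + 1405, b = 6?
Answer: 49673518128/5593585 ≈ 8880.4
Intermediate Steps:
p = -22 (p = -18 - 4 = -22)
I = 3403
c(P) = -16 + P (c(P) = (-22 + P) + 6 = -16 + P)
-9718/(I/(-3096) + c(0*5)/(-3302)) = -9718/(3403/(-3096) + (-16 + 0*5)/(-3302)) = -9718/(3403*(-1/3096) + (-16 + 0)*(-1/3302)) = -9718/(-3403/3096 - 16*(-1/3302)) = -9718/(-3403/3096 + 8/1651) = -9718/(-5593585/5111496) = -9718*(-5111496/5593585) = 49673518128/5593585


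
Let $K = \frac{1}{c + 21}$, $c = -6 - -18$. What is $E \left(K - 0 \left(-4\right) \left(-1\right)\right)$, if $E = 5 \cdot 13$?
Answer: $\frac{65}{33} \approx 1.9697$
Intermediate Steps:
$c = 12$ ($c = -6 + 18 = 12$)
$E = 65$
$K = \frac{1}{33}$ ($K = \frac{1}{12 + 21} = \frac{1}{33} \approx 0.030303$)
$E \left(K - 0 \left(-4\right) \left(-1\right)\right) = 65 \left(\frac{1}{33} - 0 \left(-4\right) \left(-1\right)\right) = 65 \left(\frac{1}{33} - 0 \left(-1\right)\right) = 65 \left(\frac{1}{33} - 0\right) = 65 \left(\frac{1}{33} + 0\right) = 65 \cdot \frac{1}{33} = \frac{65}{33}$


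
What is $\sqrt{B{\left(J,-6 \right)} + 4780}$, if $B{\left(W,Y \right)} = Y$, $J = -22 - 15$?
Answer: $\sqrt{4774} \approx 69.094$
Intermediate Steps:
$J = -37$
$\sqrt{B{\left(J,-6 \right)} + 4780} = \sqrt{-6 + 4780} = \sqrt{4774}$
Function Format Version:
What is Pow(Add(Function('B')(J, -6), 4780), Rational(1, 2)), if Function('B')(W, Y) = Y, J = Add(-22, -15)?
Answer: Pow(4774, Rational(1, 2)) ≈ 69.094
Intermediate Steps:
J = -37
Pow(Add(Function('B')(J, -6), 4780), Rational(1, 2)) = Pow(Add(-6, 4780), Rational(1, 2)) = Pow(4774, Rational(1, 2))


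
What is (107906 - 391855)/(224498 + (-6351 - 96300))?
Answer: -283949/121847 ≈ -2.3304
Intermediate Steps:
(107906 - 391855)/(224498 + (-6351 - 96300)) = -283949/(224498 - 102651) = -283949/121847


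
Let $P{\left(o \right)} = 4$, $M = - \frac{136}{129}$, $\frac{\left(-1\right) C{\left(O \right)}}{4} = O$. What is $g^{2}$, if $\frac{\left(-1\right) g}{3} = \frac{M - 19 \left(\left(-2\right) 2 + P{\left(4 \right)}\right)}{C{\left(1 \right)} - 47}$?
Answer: $\frac{64}{16641} \approx 0.0038459$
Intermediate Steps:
$C{\left(O \right)} = - 4 O$
$M = - \frac{136}{129}$ ($M = \left(-136\right) \frac{1}{129} = - \frac{136}{129} \approx -1.0543$)
$g = - \frac{8}{129}$ ($g = - 3 \frac{- \frac{136}{129} - 19 \left(\left(-2\right) 2 + 4\right)}{\left(-4\right) 1 - 47} = - 3 \frac{- \frac{136}{129} - 19 \left(-4 + 4\right)}{-4 - 47} = - 3 \frac{- \frac{136}{129} - 0}{-51} = - 3 \left(- \frac{136}{129} + 0\right) \left(- \frac{1}{51}\right) = - 3 \left(\left(- \frac{136}{129}\right) \left(- \frac{1}{51}\right)\right) = \left(-3\right) \frac{8}{387} = - \frac{8}{129} \approx -0.062016$)
$g^{2} = \left(- \frac{8}{129}\right)^{2} = \frac{64}{16641}$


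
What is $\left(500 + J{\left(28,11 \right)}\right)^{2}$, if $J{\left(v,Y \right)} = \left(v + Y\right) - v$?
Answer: $261121$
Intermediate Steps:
$J{\left(v,Y \right)} = Y$ ($J{\left(v,Y \right)} = \left(Y + v\right) - v = Y$)
$\left(500 + J{\left(28,11 \right)}\right)^{2} = \left(500 + 11\right)^{2} = 511^{2} = 261121$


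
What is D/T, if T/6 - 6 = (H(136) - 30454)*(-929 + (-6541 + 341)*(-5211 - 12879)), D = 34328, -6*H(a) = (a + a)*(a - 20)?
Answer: -4291/3004071068195 ≈ -1.4284e-9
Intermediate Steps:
H(a) = -a*(-20 + a)/3 (H(a) = -(a + a)*(a - 20)/6 = -2*a*(-20 + a)/6 = -a*(-20 + a)/3)
T = -24032568545560 (T = 36 + 6*(((⅓)*136*(20 - 1*136) - 30454)*(-929 + (-6541 + 341)*(-5211 - 12879))) = 36 + 6*(((⅓)*136*(20 - 136) - 30454)*(-929 - 6200*(-18090))) = 36 + 6*(((⅓)*136*(-116) - 30454)*(-929 + 112158000)) = 36 + 6*((-15776/3 - 30454)*112157071) = 36 + 6*(-107138/3*112157071) = 36 + 6*(-12016284272798/3) = 36 - 24032568545596 = -24032568545560)
D/T = 34328/(-24032568545560) = 34328*(-1/24032568545560) = -4291/3004071068195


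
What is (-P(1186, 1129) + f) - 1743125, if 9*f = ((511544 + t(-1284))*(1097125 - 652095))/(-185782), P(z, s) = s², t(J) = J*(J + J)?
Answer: -3370437306394/836019 ≈ -4.0315e+6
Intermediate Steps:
t(J) = 2*J² (t(J) = J*(2*J) = 2*J²)
f = -847527592840/836019 (f = (((511544 + 2*(-1284)²)*(1097125 - 652095))/(-185782))/9 = (((511544 + 2*1648656)*445030)*(-1/185782))/9 = (((511544 + 3297312)*445030)*(-1/185782))/9 = ((3808856*445030)*(-1/185782))/9 = (1695055185680*(-1/185782))/9 = (⅑)*(-847527592840/92891) = -847527592840/836019 ≈ -1.0138e+6)
(-P(1186, 1129) + f) - 1743125 = (-1*1129² - 847527592840/836019) - 1743125 = (-1*1274641 - 847527592840/836019) - 1743125 = (-1274641 - 847527592840/836019) - 1743125 = -1913151687019/836019 - 1743125 = -3370437306394/836019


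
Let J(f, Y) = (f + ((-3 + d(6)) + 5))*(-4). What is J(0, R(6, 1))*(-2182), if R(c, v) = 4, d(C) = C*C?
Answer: 331664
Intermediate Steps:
d(C) = C**2
J(f, Y) = -152 - 4*f (J(f, Y) = (f + ((-3 + 6**2) + 5))*(-4) = (f + ((-3 + 36) + 5))*(-4) = (f + (33 + 5))*(-4) = (f + 38)*(-4) = (38 + f)*(-4) = -152 - 4*f)
J(0, R(6, 1))*(-2182) = (-152 - 4*0)*(-2182) = (-152 + 0)*(-2182) = -152*(-2182) = 331664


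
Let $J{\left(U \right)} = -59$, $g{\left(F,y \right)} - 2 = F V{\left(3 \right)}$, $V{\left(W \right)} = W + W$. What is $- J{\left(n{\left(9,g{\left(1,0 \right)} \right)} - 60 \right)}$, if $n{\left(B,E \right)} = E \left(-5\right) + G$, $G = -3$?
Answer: $59$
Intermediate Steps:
$V{\left(W \right)} = 2 W$
$g{\left(F,y \right)} = 2 + 6 F$ ($g{\left(F,y \right)} = 2 + F 2 \cdot 3 = 2 + F 6 = 2 + 6 F$)
$n{\left(B,E \right)} = -3 - 5 E$ ($n{\left(B,E \right)} = E \left(-5\right) - 3 = - 5 E - 3 = -3 - 5 E$)
$- J{\left(n{\left(9,g{\left(1,0 \right)} \right)} - 60 \right)} = \left(-1\right) \left(-59\right) = 59$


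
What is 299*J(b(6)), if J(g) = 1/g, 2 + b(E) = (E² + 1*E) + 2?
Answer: 299/42 ≈ 7.1190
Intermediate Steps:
b(E) = E + E² (b(E) = -2 + ((E² + 1*E) + 2) = -2 + ((E² + E) + 2) = -2 + ((E + E²) + 2) = -2 + (2 + E + E²) = E + E²)
J(g) = 1/g
299*J(b(6)) = 299/((6*(1 + 6))) = 299/((6*7)) = 299/42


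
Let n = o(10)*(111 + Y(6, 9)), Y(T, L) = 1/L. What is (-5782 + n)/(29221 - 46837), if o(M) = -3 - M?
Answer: 32519/79272 ≈ 0.41022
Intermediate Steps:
n = -13000/9 (n = (-3 - 1*10)*(111 + 1/9) = (-3 - 10)*(111 + ⅑) = -13*1000/9 = -13000/9 ≈ -1444.4)
(-5782 + n)/(29221 - 46837) = (-5782 - 13000/9)/(29221 - 46837) = -65038/9/(-17616) = -65038/9*(-1/17616) = 32519/79272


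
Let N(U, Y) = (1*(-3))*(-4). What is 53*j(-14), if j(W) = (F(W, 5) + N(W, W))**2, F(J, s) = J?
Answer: 212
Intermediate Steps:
N(U, Y) = 12 (N(U, Y) = -3*(-4) = 12)
j(W) = (12 + W)**2 (j(W) = (W + 12)**2 = (12 + W)**2)
53*j(-14) = 53*(12 - 14)**2 = 53*(-2)**2 = 53*4 = 212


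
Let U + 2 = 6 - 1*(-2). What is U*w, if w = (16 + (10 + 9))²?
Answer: 7350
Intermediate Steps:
w = 1225 (w = (16 + 19)² = 35² = 1225)
U = 6 (U = -2 + (6 - 1*(-2)) = -2 + (6 + 2) = -2 + 8 = 6)
U*w = 6*1225 = 7350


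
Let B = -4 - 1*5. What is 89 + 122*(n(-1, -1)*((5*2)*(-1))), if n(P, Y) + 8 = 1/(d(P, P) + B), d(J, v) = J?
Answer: 9971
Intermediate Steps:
B = -9 (B = -4 - 5 = -9)
n(P, Y) = -8 + 1/(-9 + P) (n(P, Y) = -8 + 1/(P - 9) = -8 + 1/(-9 + P))
89 + 122*(n(-1, -1)*((5*2)*(-1))) = 89 + 122*(((73 - 8*(-1))/(-9 - 1))*((5*2)*(-1))) = 89 + 122*(((73 + 8)/(-10))*(10*(-1))) = 89 + 122*(-⅒*81*(-10)) = 89 + 122*(-81/10*(-10)) = 89 + 122*81 = 89 + 9882 = 9971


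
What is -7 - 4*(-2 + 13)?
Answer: -51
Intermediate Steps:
-7 - 4*(-2 + 13) = -7 - 4*11 = -7 - 44 = -51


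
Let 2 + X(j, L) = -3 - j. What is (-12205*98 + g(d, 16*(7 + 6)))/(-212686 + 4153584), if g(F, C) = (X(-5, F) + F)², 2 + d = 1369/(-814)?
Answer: -578900999/1907394632 ≈ -0.30350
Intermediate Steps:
d = -81/22 (d = -2 + 1369/(-814) = -2 + 1369*(-1/814) = -2 - 37/22 = -81/22 ≈ -3.6818)
X(j, L) = -5 - j (X(j, L) = -2 + (-3 - j) = -5 - j)
g(F, C) = F² (g(F, C) = ((-5 - 1*(-5)) + F)² = ((-5 + 5) + F)² = (0 + F)² = F²)
(-12205*98 + g(d, 16*(7 + 6)))/(-212686 + 4153584) = (-12205*98 + (-81/22)²)/(-212686 + 4153584) = (-1196090 + 6561/484)/3940898 = -578900999/484*1/3940898 = -578900999/1907394632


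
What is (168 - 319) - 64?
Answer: -215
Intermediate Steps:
(168 - 319) - 64 = -151 - 64 = -215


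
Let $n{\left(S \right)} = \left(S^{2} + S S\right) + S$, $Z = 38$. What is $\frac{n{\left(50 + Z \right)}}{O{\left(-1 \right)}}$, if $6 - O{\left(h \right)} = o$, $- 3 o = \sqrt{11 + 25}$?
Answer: $1947$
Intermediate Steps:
$n{\left(S \right)} = S + 2 S^{2}$ ($n{\left(S \right)} = \left(S^{2} + S^{2}\right) + S = 2 S^{2} + S = S + 2 S^{2}$)
$o = -2$ ($o = - \frac{\sqrt{11 + 25}}{3} = - \frac{\sqrt{36}}{3} = \left(- \frac{1}{3}\right) 6 = -2$)
$O{\left(h \right)} = 8$ ($O{\left(h \right)} = 6 - -2 = 6 + 2 = 8$)
$\frac{n{\left(50 + Z \right)}}{O{\left(-1 \right)}} = \frac{\left(50 + 38\right) \left(1 + 2 \left(50 + 38\right)\right)}{8} = 88 \left(1 + 2 \cdot 88\right) \frac{1}{8} = 88 \left(1 + 176\right) \frac{1}{8} = 88 \cdot 177 \cdot \frac{1}{8} = 15576 \cdot \frac{1}{8} = 1947$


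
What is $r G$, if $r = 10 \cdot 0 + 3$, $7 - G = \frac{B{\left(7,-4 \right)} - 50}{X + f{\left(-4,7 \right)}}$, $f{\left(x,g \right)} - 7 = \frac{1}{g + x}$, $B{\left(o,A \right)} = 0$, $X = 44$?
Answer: $\frac{1842}{77} \approx 23.922$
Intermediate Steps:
$f{\left(x,g \right)} = 7 + \frac{1}{g + x}$
$G = \frac{614}{77}$ ($G = 7 - \frac{0 - 50}{44 + \frac{1 + 7 \cdot 7 + 7 \left(-4\right)}{7 - 4}} = 7 - - \frac{50}{44 + \frac{1 + 49 - 28}{3}} = 7 - - \frac{50}{44 + \frac{1}{3} \cdot 22} = 7 - - \frac{50}{44 + \frac{22}{3}} = 7 - - \frac{50}{\frac{154}{3}} = 7 - \left(-50\right) \frac{3}{154} = 7 - - \frac{75}{77} = 7 + \frac{75}{77} = \frac{614}{77} \approx 7.974$)
$r = 3$ ($r = 0 + 3 = 3$)
$r G = 3 \cdot \frac{614}{77} = \frac{1842}{77}$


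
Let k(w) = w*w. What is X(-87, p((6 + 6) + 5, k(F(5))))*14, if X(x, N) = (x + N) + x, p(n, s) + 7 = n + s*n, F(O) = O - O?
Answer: -2296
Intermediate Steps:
F(O) = 0
k(w) = w**2
p(n, s) = -7 + n + n*s (p(n, s) = -7 + (n + s*n) = -7 + (n + n*s) = -7 + n + n*s)
X(x, N) = N + 2*x (X(x, N) = (N + x) + x = N + 2*x)
X(-87, p((6 + 6) + 5, k(F(5))))*14 = ((-7 + ((6 + 6) + 5) + ((6 + 6) + 5)*0**2) + 2*(-87))*14 = ((-7 + (12 + 5) + (12 + 5)*0) - 174)*14 = ((-7 + 17 + 17*0) - 174)*14 = ((-7 + 17 + 0) - 174)*14 = (10 - 174)*14 = -164*14 = -2296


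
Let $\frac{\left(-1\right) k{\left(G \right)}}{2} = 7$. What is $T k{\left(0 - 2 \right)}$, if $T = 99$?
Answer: $-1386$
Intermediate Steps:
$k{\left(G \right)} = -14$ ($k{\left(G \right)} = \left(-2\right) 7 = -14$)
$T k{\left(0 - 2 \right)} = 99 \left(-14\right) = -1386$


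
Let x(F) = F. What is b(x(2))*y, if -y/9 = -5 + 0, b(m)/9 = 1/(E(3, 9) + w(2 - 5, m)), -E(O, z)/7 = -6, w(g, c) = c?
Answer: 405/44 ≈ 9.2045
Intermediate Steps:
E(O, z) = 42 (E(O, z) = -7*(-6) = 42)
b(m) = 9/(42 + m)
y = 45 (y = -9*(-5 + 0) = -9*(-5) = 45)
b(x(2))*y = (9/(42 + 2))*45 = (9/44)*45 = 405/44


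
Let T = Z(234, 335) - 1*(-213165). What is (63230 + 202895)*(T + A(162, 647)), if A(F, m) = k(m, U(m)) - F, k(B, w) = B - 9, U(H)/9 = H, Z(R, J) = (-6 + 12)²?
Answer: 56864791625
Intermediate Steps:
Z(R, J) = 36 (Z(R, J) = 6² = 36)
U(H) = 9*H
k(B, w) = -9 + B
T = 213201 (T = 36 - 1*(-213165) = 36 + 213165 = 213201)
A(F, m) = -9 + m - F (A(F, m) = (-9 + m) - F = -9 + m - F)
(63230 + 202895)*(T + A(162, 647)) = (63230 + 202895)*(213201 + (-9 + 647 - 1*162)) = 266125*(213201 + (-9 + 647 - 162)) = 266125*(213201 + 476) = 266125*213677 = 56864791625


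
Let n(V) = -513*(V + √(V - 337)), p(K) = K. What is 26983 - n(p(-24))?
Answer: 14671 + 9747*I ≈ 14671.0 + 9747.0*I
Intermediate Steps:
n(V) = -513*V - 513*√(-337 + V) (n(V) = -513*(V + √(-337 + V)) = -513*V - 513*√(-337 + V))
26983 - n(p(-24)) = 26983 - (-513*(-24) - 513*√(-337 - 24)) = 26983 - (12312 - 9747*I) = 26983 + (-12312 + 9747*I) = 14671 + 9747*I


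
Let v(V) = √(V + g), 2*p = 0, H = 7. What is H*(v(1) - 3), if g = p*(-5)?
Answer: -14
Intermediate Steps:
p = 0 (p = (½)*0 = 0)
g = 0 (g = 0*(-5) = 0)
v(V) = √V (v(V) = √(V + 0) = √V)
H*(v(1) - 3) = 7*(√1 - 3) = 7*(1 - 3) = 7*(-2) = -14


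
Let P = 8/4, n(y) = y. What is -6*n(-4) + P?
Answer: 26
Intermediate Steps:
P = 2 (P = 8*(1/4) = 2)
-6*n(-4) + P = -6*(-4) + 2 = 24 + 2 = 26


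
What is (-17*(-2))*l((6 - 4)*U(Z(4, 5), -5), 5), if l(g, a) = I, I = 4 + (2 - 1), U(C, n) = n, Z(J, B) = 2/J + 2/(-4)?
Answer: 170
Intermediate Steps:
Z(J, B) = -½ + 2/J (Z(J, B) = 2/J + 2*(-¼) = 2/J - ½ = -½ + 2/J)
I = 5 (I = 4 + 1 = 5)
l(g, a) = 5
(-17*(-2))*l((6 - 4)*U(Z(4, 5), -5), 5) = -17*(-2)*5 = 34*5 = 170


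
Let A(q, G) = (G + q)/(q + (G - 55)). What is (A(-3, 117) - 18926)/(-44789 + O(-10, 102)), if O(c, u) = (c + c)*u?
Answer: 1116520/2762911 ≈ 0.40411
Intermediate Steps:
O(c, u) = 2*c*u (O(c, u) = (2*c)*u = 2*c*u)
A(q, G) = (G + q)/(-55 + G + q) (A(q, G) = (G + q)/(q + (-55 + G)) = (G + q)/(-55 + G + q))
(A(-3, 117) - 18926)/(-44789 + O(-10, 102)) = ((117 - 3)/(-55 + 117 - 3) - 18926)/(-44789 + 2*(-10)*102) = (114/59 - 18926)/(-44789 - 2040) = ((1/59)*114 - 18926)/(-46829) = (114/59 - 18926)*(-1/46829) = -1116520/59*(-1/46829) = 1116520/2762911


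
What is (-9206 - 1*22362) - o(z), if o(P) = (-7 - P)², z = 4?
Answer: -31689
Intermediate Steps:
(-9206 - 1*22362) - o(z) = (-9206 - 1*22362) - (7 + 4)² = (-9206 - 22362) - 1*11² = -31568 - 1*121 = -31568 - 121 = -31689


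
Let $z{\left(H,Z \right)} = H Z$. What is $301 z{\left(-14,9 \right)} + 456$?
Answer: $-37470$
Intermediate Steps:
$301 z{\left(-14,9 \right)} + 456 = 301 \left(\left(-14\right) 9\right) + 456 = 301 \left(-126\right) + 456 = -37926 + 456 = -37470$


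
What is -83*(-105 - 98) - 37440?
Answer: -20591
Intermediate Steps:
-83*(-105 - 98) - 37440 = -83*(-203) - 37440 = 16849 - 37440 = -20591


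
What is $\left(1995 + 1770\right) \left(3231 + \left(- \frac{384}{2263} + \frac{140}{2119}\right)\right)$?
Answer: $\frac{58331550607215}{4795297} \approx 1.2164 \cdot 10^{7}$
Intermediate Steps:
$\left(1995 + 1770\right) \left(3231 + \left(- \frac{384}{2263} + \frac{140}{2119}\right)\right) = 3765 \left(3231 + \left(\left(-384\right) \frac{1}{2263} + 140 \cdot \frac{1}{2119}\right)\right) = 3765 \left(3231 + \left(- \frac{384}{2263} + \frac{140}{2119}\right)\right) = 3765 \left(3231 - \frac{496876}{4795297}\right) = 3765 \cdot \frac{15493107731}{4795297} = \frac{58331550607215}{4795297}$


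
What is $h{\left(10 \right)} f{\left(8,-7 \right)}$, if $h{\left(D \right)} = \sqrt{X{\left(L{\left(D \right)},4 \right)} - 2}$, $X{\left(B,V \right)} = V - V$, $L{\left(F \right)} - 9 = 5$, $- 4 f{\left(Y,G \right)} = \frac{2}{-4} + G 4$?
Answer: $\frac{57 i \sqrt{2}}{8} \approx 10.076 i$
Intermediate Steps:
$f{\left(Y,G \right)} = \frac{1}{8} - G$ ($f{\left(Y,G \right)} = - \frac{\frac{2}{-4} + G 4}{4} = - \frac{2 \left(- \frac{1}{4}\right) + 4 G}{4} = - \frac{- \frac{1}{2} + 4 G}{4} = \frac{1}{8} - G$)
$L{\left(F \right)} = 14$ ($L{\left(F \right)} = 9 + 5 = 14$)
$X{\left(B,V \right)} = 0$
$h{\left(D \right)} = i \sqrt{2}$ ($h{\left(D \right)} = \sqrt{0 - 2} = \sqrt{-2} = i \sqrt{2}$)
$h{\left(10 \right)} f{\left(8,-7 \right)} = i \sqrt{2} \left(\frac{1}{8} - -7\right) = i \sqrt{2} \left(\frac{1}{8} + 7\right) = i \sqrt{2} \cdot \frac{57}{8} = \frac{57 i \sqrt{2}}{8}$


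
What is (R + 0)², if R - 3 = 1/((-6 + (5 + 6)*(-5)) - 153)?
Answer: 410881/45796 ≈ 8.9720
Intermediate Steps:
R = 641/214 (R = 3 + 1/((-6 + (5 + 6)*(-5)) - 153) = 3 + 1/((-6 + 11*(-5)) - 153) = 3 + 1/((-6 - 55) - 153) = 3 + 1/(-61 - 153) = 3 + 1/(-214) = 3 - 1/214 = 641/214 ≈ 2.9953)
(R + 0)² = (641/214 + 0)² = (641/214)² = 410881/45796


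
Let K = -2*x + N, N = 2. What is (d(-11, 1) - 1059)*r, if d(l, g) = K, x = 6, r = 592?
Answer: -632848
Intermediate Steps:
K = -10 (K = -2*6 + 2 = -12 + 2 = -10)
d(l, g) = -10
(d(-11, 1) - 1059)*r = (-10 - 1059)*592 = -1069*592 = -632848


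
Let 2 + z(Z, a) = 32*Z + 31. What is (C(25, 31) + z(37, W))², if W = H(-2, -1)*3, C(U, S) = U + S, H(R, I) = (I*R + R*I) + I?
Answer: 1610361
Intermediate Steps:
H(R, I) = I + 2*I*R (H(R, I) = (I*R + I*R) + I = 2*I*R + I = I + 2*I*R)
C(U, S) = S + U
W = 9 (W = -(1 + 2*(-2))*3 = -(1 - 4)*3 = -1*(-3)*3 = 3*3 = 9)
z(Z, a) = 29 + 32*Z (z(Z, a) = -2 + (32*Z + 31) = -2 + (31 + 32*Z) = 29 + 32*Z)
(C(25, 31) + z(37, W))² = ((31 + 25) + (29 + 32*37))² = (56 + (29 + 1184))² = (56 + 1213)² = 1269² = 1610361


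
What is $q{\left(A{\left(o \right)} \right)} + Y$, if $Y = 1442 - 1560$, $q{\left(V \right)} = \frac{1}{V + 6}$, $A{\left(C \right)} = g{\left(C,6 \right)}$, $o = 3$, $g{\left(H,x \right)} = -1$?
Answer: $- \frac{589}{5} \approx -117.8$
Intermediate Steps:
$A{\left(C \right)} = -1$
$q{\left(V \right)} = \frac{1}{6 + V}$
$Y = -118$ ($Y = 1442 - 1560 = -118$)
$q{\left(A{\left(o \right)} \right)} + Y = \frac{1}{6 - 1} - 118 = \frac{1}{5} - 118 = - \frac{589}{5}$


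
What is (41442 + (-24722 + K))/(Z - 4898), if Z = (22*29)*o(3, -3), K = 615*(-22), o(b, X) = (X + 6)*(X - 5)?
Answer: -319/2021 ≈ -0.15784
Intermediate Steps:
o(b, X) = (-5 + X)*(6 + X) (o(b, X) = (6 + X)*(-5 + X) = (-5 + X)*(6 + X))
K = -13530
Z = -15312 (Z = (22*29)*(-30 - 3 + (-3)²) = 638*(-30 - 3 + 9) = 638*(-24) = -15312)
(41442 + (-24722 + K))/(Z - 4898) = (41442 + (-24722 - 13530))/(-15312 - 4898) = (41442 - 38252)/(-20210) = 3190*(-1/20210) = -319/2021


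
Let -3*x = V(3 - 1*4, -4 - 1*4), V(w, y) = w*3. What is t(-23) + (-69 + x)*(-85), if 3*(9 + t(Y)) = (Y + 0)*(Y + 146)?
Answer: 4828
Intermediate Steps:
V(w, y) = 3*w
x = 1 (x = -(3 - 1*4) = -(3 - 4) = -(-1) = -⅓*(-3) = 1)
t(Y) = -9 + Y*(146 + Y)/3 (t(Y) = -9 + ((Y + 0)*(Y + 146))/3 = -9 + (Y*(146 + Y))/3 = -9 + Y*(146 + Y)/3)
t(-23) + (-69 + x)*(-85) = (-9 + (⅓)*(-23)² + (146/3)*(-23)) + (-69 + 1)*(-85) = (-9 + (⅓)*529 - 3358/3) - 68*(-85) = (-9 + 529/3 - 3358/3) + 5780 = -952 + 5780 = 4828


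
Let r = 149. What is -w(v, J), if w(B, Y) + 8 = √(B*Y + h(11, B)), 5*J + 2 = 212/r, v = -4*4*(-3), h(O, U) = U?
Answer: 8 - 4*√1472865/745 ≈ 1.4839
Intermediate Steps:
v = 48 (v = -16*(-3) = 48)
J = -86/745 (J = -⅖ + (212/149)/5 = -⅖ + (212*(1/149))/5 = -⅖ + (⅕)*(212/149) = -⅖ + 212/745 = -86/745 ≈ -0.11544)
w(B, Y) = -8 + √(B + B*Y) (w(B, Y) = -8 + √(B*Y + B) = -8 + √(B + B*Y))
-w(v, J) = -(-8 + √(48*(1 - 86/745))) = -(-8 + √(48*(659/745))) = -(-8 + √(31632/745)) = -(-8 + 4*√1472865/745) = 8 - 4*√1472865/745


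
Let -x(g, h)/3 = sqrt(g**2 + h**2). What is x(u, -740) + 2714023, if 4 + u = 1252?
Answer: 2714023 - 12*sqrt(131569) ≈ 2.7097e+6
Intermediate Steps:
u = 1248 (u = -4 + 1252 = 1248)
x(g, h) = -3*sqrt(g**2 + h**2)
x(u, -740) + 2714023 = -3*sqrt(1248**2 + (-740)**2) + 2714023 = -3*sqrt(1557504 + 547600) + 2714023 = -12*sqrt(131569) + 2714023 = 2714023 - 12*sqrt(131569)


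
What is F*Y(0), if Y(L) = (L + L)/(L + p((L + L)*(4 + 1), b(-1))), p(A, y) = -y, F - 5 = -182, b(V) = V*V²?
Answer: 0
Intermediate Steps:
b(V) = V³
F = -177 (F = 5 - 182 = -177)
Y(L) = 2*L/(1 + L) (Y(L) = (L + L)/(L - 1*(-1)³) = (2*L)/(L - 1*(-1)) = (2*L)/(L + 1) = (2*L)/(1 + L) = 2*L/(1 + L))
F*Y(0) = -354*0/(1 + 0) = -354*0/1 = -354*0 = -177*0 = 0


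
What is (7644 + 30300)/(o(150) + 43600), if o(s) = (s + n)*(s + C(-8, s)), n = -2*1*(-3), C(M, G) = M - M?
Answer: 4743/8375 ≈ 0.56633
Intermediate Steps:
C(M, G) = 0
n = 6 (n = -2*(-3) = 6)
o(s) = s*(6 + s) (o(s) = (s + 6)*(s + 0) = (6 + s)*s = s*(6 + s))
(7644 + 30300)/(o(150) + 43600) = (7644 + 30300)/(150*(6 + 150) + 43600) = 37944/(150*156 + 43600) = 37944/(23400 + 43600) = 37944/67000 = 37944*(1/67000) = 4743/8375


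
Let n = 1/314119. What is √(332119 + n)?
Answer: √32770429544559278/314119 ≈ 576.30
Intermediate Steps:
n = 1/314119 ≈ 3.1835e-6
√(332119 + n) = √(332119 + 1/314119) = √(104324888162/314119) = √32770429544559278/314119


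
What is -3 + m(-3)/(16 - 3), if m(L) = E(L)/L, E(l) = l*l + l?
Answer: -41/13 ≈ -3.1538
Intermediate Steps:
E(l) = l + l**2 (E(l) = l**2 + l = l + l**2)
m(L) = 1 + L (m(L) = (L*(1 + L))/L = 1 + L)
-3 + m(-3)/(16 - 3) = -3 + (1 - 3)/(16 - 3) = -3 - 2/13 = -41/13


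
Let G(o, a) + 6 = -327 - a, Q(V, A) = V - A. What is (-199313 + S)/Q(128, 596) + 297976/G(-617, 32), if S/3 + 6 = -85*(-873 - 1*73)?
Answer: -11903531/13140 ≈ -905.90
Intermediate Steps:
G(o, a) = -333 - a (G(o, a) = -6 + (-327 - a) = -333 - a)
S = 241212 (S = -18 + 3*(-85*(-873 - 1*73)) = -18 + 3*(-85*(-873 - 73)) = -18 + 3*(-85*(-946)) = -18 + 3*80410 = -18 + 241230 = 241212)
(-199313 + S)/Q(128, 596) + 297976/G(-617, 32) = (-199313 + 241212)/(128 - 1*596) + 297976/(-333 - 1*32) = 41899/(128 - 596) + 297976/(-333 - 32) = 41899/(-468) + 297976/(-365) = 41899*(-1/468) + 297976*(-1/365) = -3223/36 - 297976/365 = -11903531/13140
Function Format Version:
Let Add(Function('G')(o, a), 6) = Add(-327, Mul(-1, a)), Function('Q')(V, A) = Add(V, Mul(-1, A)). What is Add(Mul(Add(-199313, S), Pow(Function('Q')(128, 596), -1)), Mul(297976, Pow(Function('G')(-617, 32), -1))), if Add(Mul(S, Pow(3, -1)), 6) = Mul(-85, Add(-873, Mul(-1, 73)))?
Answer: Rational(-11903531, 13140) ≈ -905.90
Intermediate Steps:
Function('G')(o, a) = Add(-333, Mul(-1, a)) (Function('G')(o, a) = Add(-6, Add(-327, Mul(-1, a))) = Add(-333, Mul(-1, a)))
S = 241212 (S = Add(-18, Mul(3, Mul(-85, Add(-873, Mul(-1, 73))))) = Add(-18, Mul(3, Mul(-85, Add(-873, -73)))) = Add(-18, Mul(3, Mul(-85, -946))) = Add(-18, Mul(3, 80410)) = Add(-18, 241230) = 241212)
Add(Mul(Add(-199313, S), Pow(Function('Q')(128, 596), -1)), Mul(297976, Pow(Function('G')(-617, 32), -1))) = Add(Mul(Add(-199313, 241212), Pow(Add(128, Mul(-1, 596)), -1)), Mul(297976, Pow(Add(-333, Mul(-1, 32)), -1))) = Add(Mul(41899, Pow(Add(128, -596), -1)), Mul(297976, Pow(Add(-333, -32), -1))) = Add(Mul(41899, Pow(-468, -1)), Mul(297976, Pow(-365, -1))) = Add(Mul(41899, Rational(-1, 468)), Mul(297976, Rational(-1, 365))) = Add(Rational(-3223, 36), Rational(-297976, 365)) = Rational(-11903531, 13140)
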